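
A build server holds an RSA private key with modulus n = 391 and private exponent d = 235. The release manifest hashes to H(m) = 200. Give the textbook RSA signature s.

55

(H(m))^2 ≡ 200^2 = 40000 ≡ 118
(H(m))^4 ≡ 118^2 = 13924 ≡ 239
(H(m))^8 ≡ 239^2 = 57121 ≡ 35
(H(m))^16 ≡ 35^2 = 1225 ≡ 52
(H(m))^32 ≡ 52^2 = 2704 ≡ 358
(H(m))^64 ≡ 358^2 = 128164 ≡ 307
(H(m))^128 ≡ 307^2 = 94249 ≡ 18
235 = 128 + 64 + 32 + 8 + 2 + 1, so (H(m))^235 ≡ 18·307·358·35·118·200 ≡ 55 (mod 391)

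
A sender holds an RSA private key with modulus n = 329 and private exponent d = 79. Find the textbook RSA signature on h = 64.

h^2 ≡ 64^2 = 4096 ≡ 148
h^4 ≡ 148^2 = 21904 ≡ 190
h^8 ≡ 190^2 = 36100 ≡ 239
h^16 ≡ 239^2 = 57121 ≡ 204
h^32 ≡ 204^2 = 41616 ≡ 162
h^64 ≡ 162^2 = 26244 ≡ 253
79 = 64 + 8 + 4 + 2 + 1, so h^79 ≡ 253·239·190·148·64 ≡ 169 (mod 329)

169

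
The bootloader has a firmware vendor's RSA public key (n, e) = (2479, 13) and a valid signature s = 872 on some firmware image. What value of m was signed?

805

s^2 ≡ 872^2 = 760384 ≡ 1810
s^4 ≡ 1810^2 = 3276100 ≡ 1341
s^8 ≡ 1341^2 = 1798281 ≡ 1006
13 = 8 + 4 + 1, so s^13 ≡ 1006·1341·872 ≡ 805 (mod 2479)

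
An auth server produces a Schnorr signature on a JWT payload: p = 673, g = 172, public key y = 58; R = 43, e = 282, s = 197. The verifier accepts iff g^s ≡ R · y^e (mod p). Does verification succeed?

passes

g^s mod p:
172^2 = 29584 ≡ 645
172^4 ≡ 645^2 = 416025 ≡ 111
172^8 ≡ 111^2 = 12321 ≡ 207
172^16 ≡ 207^2 = 42849 ≡ 450
172^32 ≡ 450^2 = 202500 ≡ 600
172^64 ≡ 600^2 = 360000 ≡ 618
172^128 ≡ 618^2 = 381924 ≡ 333
197 = 128 + 64 + 4 + 1, so 172^197 ≡ 333·618·111·172 ≡ 630 (mod 673)
R · y^e mod p:
58^2 = 3364 ≡ 672
58^4 ≡ 672^2 = 451584 ≡ 1
58^8 ≡ 1^2 = 1
58^16 ≡ 1^2 = 1
58^32 ≡ 1^2 = 1
58^64 ≡ 1^2 = 1
58^128 ≡ 1^2 = 1
58^256 ≡ 1^2 = 1
282 = 256 + 16 + 8 + 2, so 58^282 ≡ 1·1·1·672 ≡ 672 (mod 673)
43·672 = 28896 ≡ 630 (mod 673)
630 ≡ 630 (mod 673); signature holds.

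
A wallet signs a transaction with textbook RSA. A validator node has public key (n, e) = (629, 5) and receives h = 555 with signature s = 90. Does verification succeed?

fails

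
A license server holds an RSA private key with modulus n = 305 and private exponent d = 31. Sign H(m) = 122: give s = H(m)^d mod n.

183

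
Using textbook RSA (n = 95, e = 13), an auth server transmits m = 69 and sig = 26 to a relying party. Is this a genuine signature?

sig^13 mod 95 = 26
sig^13 mod 95 = 26, but m = 69.

forged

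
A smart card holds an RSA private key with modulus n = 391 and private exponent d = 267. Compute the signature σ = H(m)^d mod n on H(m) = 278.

192

Squares mod 391: (H(m))^1≡278, (H(m))^2≡257, (H(m))^4≡361, (H(m))^8≡118, (H(m))^16≡239, (H(m))^32≡35, (H(m))^64≡52, (H(m))^128≡358, (H(m))^256≡307
267 = 256 + 8 + 2 + 1, so (H(m))^267 ≡ 307·118·257·278 ≡ 192 (mod 391)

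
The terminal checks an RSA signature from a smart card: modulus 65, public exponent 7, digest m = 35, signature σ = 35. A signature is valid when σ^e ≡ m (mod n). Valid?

yes

σ^2 ≡ 35^2 = 1225 ≡ 55
σ^4 ≡ 55^2 = 3025 ≡ 35
7 = 4 + 2 + 1, so σ^7 ≡ 35·55·35 ≡ 35 (mod 65)
35 = m, so the signature checks out.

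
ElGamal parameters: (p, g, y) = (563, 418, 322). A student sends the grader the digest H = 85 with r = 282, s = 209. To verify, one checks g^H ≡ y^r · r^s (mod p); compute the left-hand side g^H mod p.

26

418^2 = 174724 ≡ 194
418^4 ≡ 194^2 = 37636 ≡ 478
418^8 ≡ 478^2 = 228484 ≡ 469
418^16 ≡ 469^2 = 219961 ≡ 391
418^32 ≡ 391^2 = 152881 ≡ 308
418^64 ≡ 308^2 = 94864 ≡ 280
85 = 64 + 16 + 4 + 1, so 418^85 ≡ 280·391·478·418 ≡ 26 (mod 563)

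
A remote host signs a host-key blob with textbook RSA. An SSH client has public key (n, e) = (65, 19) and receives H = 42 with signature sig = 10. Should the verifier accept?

reject

Squares mod 65: sig^1≡10, sig^2≡35, sig^4≡55, sig^8≡35, sig^16≡55
19 = 16 + 2 + 1, so sig^19 ≡ 55·35·10 ≡ 10 (mod 65)
10 ≠ 42, so verification fails.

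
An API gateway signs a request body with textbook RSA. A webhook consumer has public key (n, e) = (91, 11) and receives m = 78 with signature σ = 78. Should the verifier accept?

accept

Squares mod 91: σ^1≡78, σ^2≡78, σ^4≡78, σ^8≡78
11 = 8 + 2 + 1, so σ^11 ≡ 78·78·78 ≡ 78 (mod 91)
78 = m, so the signature checks out.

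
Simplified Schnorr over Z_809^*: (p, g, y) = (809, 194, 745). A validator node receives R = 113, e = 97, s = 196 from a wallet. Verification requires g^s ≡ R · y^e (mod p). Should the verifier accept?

g^s mod p:
194^2 = 37636 ≡ 422
194^4 ≡ 422^2 = 178084 ≡ 104
194^8 ≡ 104^2 = 10816 ≡ 299
194^16 ≡ 299^2 = 89401 ≡ 411
194^32 ≡ 411^2 = 168921 ≡ 649
194^64 ≡ 649^2 = 421201 ≡ 521
194^128 ≡ 521^2 = 271441 ≡ 426
196 = 128 + 64 + 4, so 194^196 ≡ 426·521·104 ≡ 805 (mod 809)
R · y^e mod p:
745^2 = 555025 ≡ 51
745^4 ≡ 51^2 = 2601 ≡ 174
745^8 ≡ 174^2 = 30276 ≡ 343
745^16 ≡ 343^2 = 117649 ≡ 344
745^32 ≡ 344^2 = 118336 ≡ 222
745^64 ≡ 222^2 = 49284 ≡ 744
97 = 64 + 32 + 1, so 745^97 ≡ 744·222·745 ≡ 451 (mod 809)
113·451 = 50963 ≡ 805 (mod 809)
805 ≡ 805 (mod 809); signature holds.

accept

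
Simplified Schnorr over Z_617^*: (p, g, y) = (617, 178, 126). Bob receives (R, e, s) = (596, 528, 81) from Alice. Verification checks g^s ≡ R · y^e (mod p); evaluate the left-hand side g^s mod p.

178^2 = 31684 ≡ 217
178^4 ≡ 217^2 = 47089 ≡ 197
178^8 ≡ 197^2 = 38809 ≡ 555
178^16 ≡ 555^2 = 308025 ≡ 142
178^32 ≡ 142^2 = 20164 ≡ 420
178^64 ≡ 420^2 = 176400 ≡ 555
81 = 64 + 16 + 1, so 178^81 ≡ 555·142·178 ≡ 68 (mod 617)

68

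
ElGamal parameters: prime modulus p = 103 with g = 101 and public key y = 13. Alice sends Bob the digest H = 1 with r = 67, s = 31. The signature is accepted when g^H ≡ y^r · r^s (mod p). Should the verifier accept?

Left side g^H mod p:
101^1 mod 103 = 101
Right side y^r · r^s mod p:
13^2 = 169 ≡ 66
13^4 ≡ 66^2 = 4356 ≡ 30
13^8 ≡ 30^2 = 900 ≡ 76
13^16 ≡ 76^2 = 5776 ≡ 8
13^32 ≡ 8^2 = 64
13^64 ≡ 64^2 = 4096 ≡ 79
67 = 64 + 2 + 1, so 13^67 ≡ 79·66·13 ≡ 8 (mod 103)
67^2 = 4489 ≡ 60
67^4 ≡ 60^2 = 3600 ≡ 98
67^8 ≡ 98^2 = 9604 ≡ 25
67^16 ≡ 25^2 = 625 ≡ 7
31 = 16 + 8 + 4 + 2 + 1, so 67^31 ≡ 7·25·98·60·67 ≡ 53 (mod 103)
8·53 = 424 ≡ 12 (mod 103)
101 ≠ 12, so verification fails.

reject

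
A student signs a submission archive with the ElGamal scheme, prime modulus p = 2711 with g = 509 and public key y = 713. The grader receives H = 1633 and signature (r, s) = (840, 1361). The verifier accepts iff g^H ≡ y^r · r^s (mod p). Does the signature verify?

Left side g^H mod p:
Squares mod 2711: 509^1≡509, 509^2≡1536, 509^4≡726, 509^8≡1142, 509^16≡173, 509^32≡108, 509^64≡820, 509^128≡72, 509^256≡2473, 509^512≡2424, 509^1024≡1039
1633 = 1024 + 512 + 64 + 32 + 1, so 509^1633 ≡ 1039·2424·820·108·509 ≡ 2154 (mod 2711)
Right side y^r · r^s mod p:
Squares mod 2711: 713^1≡713, 713^2≡1412, 713^4≡1159, 713^8≡1336, 713^16≡1058, 713^32≡2432, 713^64≡1933, 713^128≡731, 713^256≡294, 713^512≡2395
840 = 512 + 256 + 64 + 8, so 713^840 ≡ 2395·294·1933·1336 ≡ 2316 (mod 2711)
Squares mod 2711: 840^1≡840, 840^2≡740, 840^4≡2689, 840^8≡484, 840^16≡1110, 840^32≡1306, 840^64≡417, 840^128≡385, 840^256≡1831, 840^512≡1765, 840^1024≡286
1361 = 1024 + 256 + 64 + 16 + 1, so 840^1361 ≡ 286·1831·417·1110·840 ≡ 14 (mod 2711)
2316·14 = 32424 ≡ 2603 (mod 2711)
2154 ≠ 2603, so verification fails.

does not verify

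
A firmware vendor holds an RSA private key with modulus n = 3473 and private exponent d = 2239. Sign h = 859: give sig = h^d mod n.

1186

Squares mod 3473: h^1≡859, h^2≡1605, h^4≡2532, h^8≡3339, h^16≡591, h^32≡1981, h^64≡3344, h^128≡2749, h^256≡3226, h^512≡1968, h^1024≡629, h^2048≡3192
2239 = 2048 + 128 + 32 + 16 + 8 + 4 + 2 + 1, so h^2239 ≡ 3192·2749·1981·591·3339·2532·1605·859 ≡ 1186 (mod 3473)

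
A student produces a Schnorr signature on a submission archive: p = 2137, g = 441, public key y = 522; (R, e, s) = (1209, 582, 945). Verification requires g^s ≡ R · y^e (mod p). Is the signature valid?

g^s mod p:
Squares mod 2137: 441^1≡441, 441^2≡14, 441^4≡196, 441^8≡2087, 441^16≡363, 441^32≡1412, 441^64≡2060, 441^128≡1655, 441^256≡1528, 441^512≡1180
945 = 512 + 256 + 128 + 32 + 16 + 1, so 441^945 ≡ 1180·1528·1655·1412·363·441 ≡ 1869 (mod 2137)
R · y^e mod p:
Squares mod 2137: 522^1≡522, 522^2≡1085, 522^4≡1875, 522^8≡260, 522^16≡1353, 522^32≡1337, 522^64≡1037, 522^128≡458, 522^256≡338, 522^512≡983
582 = 512 + 64 + 4 + 2, so 522^582 ≡ 983·1037·1875·1085 ≡ 1059 (mod 2137)
1209·1059 = 1280331 ≡ 268 (mod 2137)
1869 ≠ 268; the check fails.

invalid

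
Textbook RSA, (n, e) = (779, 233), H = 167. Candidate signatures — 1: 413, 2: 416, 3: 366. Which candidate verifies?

Candidate 1: Squares mod 779: 413^1≡413, 413^2≡747, 413^4≡245, 413^8≡42, 413^16≡206, 413^32≡370, 413^64≡575, 413^128≡329; 233 = 128 + 64 + 32 + 8 + 1, so 413^233 ≡ 329·575·370·42·413 ≡ 167 (mod 779)
  → matches H = 167
Candidate 2: Squares mod 779: 416^1≡416, 416^2≡118, 416^4≡681, 416^8≡256, 416^16≡100, 416^32≡652, 416^64≡549, 416^128≡707; 233 = 128 + 64 + 32 + 8 + 1, so 416^233 ≡ 707·549·652·256·416 ≡ 427 (mod 779)
Candidate 3: Squares mod 779: 366^1≡366, 366^2≡747, 366^4≡245, 366^8≡42, 366^16≡206, 366^32≡370, 366^64≡575, 366^128≡329; 233 = 128 + 64 + 32 + 8 + 1, so 366^233 ≡ 329·575·370·42·366 ≡ 612 (mod 779)

1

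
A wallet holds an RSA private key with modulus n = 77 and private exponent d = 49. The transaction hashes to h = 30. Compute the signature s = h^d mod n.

51

h^2 ≡ 30^2 = 900 ≡ 53
h^4 ≡ 53^2 = 2809 ≡ 37
h^8 ≡ 37^2 = 1369 ≡ 60
h^16 ≡ 60^2 = 3600 ≡ 58
h^32 ≡ 58^2 = 3364 ≡ 53
49 = 32 + 16 + 1, so h^49 ≡ 53·58·30 ≡ 51 (mod 77)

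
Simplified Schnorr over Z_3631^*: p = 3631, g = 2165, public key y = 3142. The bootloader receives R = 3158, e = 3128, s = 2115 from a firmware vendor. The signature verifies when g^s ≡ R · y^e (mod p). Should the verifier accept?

g^s mod p:
2165^2115 mod 3631 = 1787
R · y^e mod p:
3142^3128 mod 3631 = 1639
3158·1639 = 5175962 ≡ 1787 (mod 3631)
1787 ≡ 1787 (mod 3631); signature holds.

accept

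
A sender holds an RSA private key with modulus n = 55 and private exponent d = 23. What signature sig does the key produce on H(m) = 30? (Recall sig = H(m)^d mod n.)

(H(m))^2 ≡ 30^2 = 900 ≡ 20
(H(m))^4 ≡ 20^2 = 400 ≡ 15
(H(m))^8 ≡ 15^2 = 225 ≡ 5
(H(m))^16 ≡ 5^2 = 25
23 = 16 + 4 + 2 + 1, so (H(m))^23 ≡ 25·15·20·30 ≡ 50 (mod 55)

50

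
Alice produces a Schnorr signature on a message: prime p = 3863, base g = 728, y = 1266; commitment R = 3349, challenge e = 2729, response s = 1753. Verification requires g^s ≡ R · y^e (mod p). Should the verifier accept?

g^s mod p:
Squares mod 3863: 728^1≡728, 728^2≡753, 728^4≡3011, 728^8≡3523, 728^16≡3573, 728^32≡2977, 728^64≡807, 728^128≡2265, 728^256≡161, 728^512≡2743, 728^1024≡2788
1753 = 1024 + 512 + 128 + 64 + 16 + 8 + 1, so 728^1753 ≡ 2788·2743·2265·807·3573·3523·728 ≡ 3473 (mod 3863)
R · y^e mod p:
Squares mod 3863: 1266^1≡1266, 1266^2≡3474, 1266^4≡664, 1266^8≡514, 1266^16≡1512, 1266^32≡3111, 1266^64≡1506, 1266^128≡455, 1266^256≡2286, 1266^512≡3020, 1266^1024≡3720, 1266^2048≡1134
2729 = 2048 + 512 + 128 + 32 + 8 + 1, so 1266^2729 ≡ 1134·3020·455·3111·514·1266 ≡ 3397 (mod 3863)
3349·3397 = 11376553 ≡ 18 (mod 3863)
3473 ≠ 18; the check fails.

reject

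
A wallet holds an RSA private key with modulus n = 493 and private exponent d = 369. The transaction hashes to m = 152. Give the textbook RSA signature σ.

m^2 ≡ 152^2 = 23104 ≡ 426
m^4 ≡ 426^2 = 181476 ≡ 52
m^8 ≡ 52^2 = 2704 ≡ 239
m^16 ≡ 239^2 = 57121 ≡ 426
m^32 ≡ 426^2 = 181476 ≡ 52
m^64 ≡ 52^2 = 2704 ≡ 239
m^128 ≡ 239^2 = 57121 ≡ 426
m^256 ≡ 426^2 = 181476 ≡ 52
369 = 256 + 64 + 32 + 16 + 1, so m^369 ≡ 52·239·52·426·152 ≡ 16 (mod 493)

16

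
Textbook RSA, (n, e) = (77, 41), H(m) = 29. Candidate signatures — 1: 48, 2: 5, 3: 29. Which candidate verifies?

3

Candidate 1: Squares mod 77: 48^1≡48, 48^2≡71, 48^4≡36, 48^8≡64, 48^16≡15, 48^32≡71; 41 = 32 + 8 + 1, so 48^41 ≡ 71·64·48 ≡ 48 (mod 77)
Candidate 2: Squares mod 77: 5^1≡5, 5^2≡25, 5^4≡9, 5^8≡4, 5^16≡16, 5^32≡25; 41 = 32 + 8 + 1, so 5^41 ≡ 25·4·5 ≡ 38 (mod 77)
Candidate 3: Squares mod 77: 29^1≡29, 29^2≡71, 29^4≡36, 29^8≡64, 29^16≡15, 29^32≡71; 41 = 32 + 8 + 1, so 29^41 ≡ 71·64·29 ≡ 29 (mod 77)
  → matches H(m) = 29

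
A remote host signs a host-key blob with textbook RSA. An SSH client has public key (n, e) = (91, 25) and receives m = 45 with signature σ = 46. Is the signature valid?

σ^2 ≡ 46^2 = 2116 ≡ 23
σ^4 ≡ 23^2 = 529 ≡ 74
σ^8 ≡ 74^2 = 5476 ≡ 16
σ^16 ≡ 16^2 = 256 ≡ 74
25 = 16 + 8 + 1, so σ^25 ≡ 74·16·46 ≡ 46 (mod 91)
The recovered value 46 does not match the digest 45.

invalid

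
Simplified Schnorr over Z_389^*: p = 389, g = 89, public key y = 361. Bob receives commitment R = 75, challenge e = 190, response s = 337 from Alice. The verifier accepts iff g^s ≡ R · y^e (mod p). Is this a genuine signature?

g^s mod p:
89^2 = 7921 ≡ 141
89^4 ≡ 141^2 = 19881 ≡ 42
89^8 ≡ 42^2 = 1764 ≡ 208
89^16 ≡ 208^2 = 43264 ≡ 85
89^32 ≡ 85^2 = 7225 ≡ 223
89^64 ≡ 223^2 = 49729 ≡ 326
89^128 ≡ 326^2 = 106276 ≡ 79
89^256 ≡ 79^2 = 6241 ≡ 17
337 = 256 + 64 + 16 + 1, so 89^337 ≡ 17·326·85·89 ≡ 366 (mod 389)
R · y^e mod p:
361^2 = 130321 ≡ 6
361^4 ≡ 6^2 = 36
361^8 ≡ 36^2 = 1296 ≡ 129
361^16 ≡ 129^2 = 16641 ≡ 303
361^32 ≡ 303^2 = 91809 ≡ 5
361^64 ≡ 5^2 = 25
361^128 ≡ 25^2 = 625 ≡ 236
190 = 128 + 32 + 16 + 8 + 4 + 2, so 361^190 ≡ 236·5·303·129·36·6 ≡ 335 (mod 389)
75·335 = 25125 ≡ 229 (mod 389)
366 ≠ 229; the check fails.

forged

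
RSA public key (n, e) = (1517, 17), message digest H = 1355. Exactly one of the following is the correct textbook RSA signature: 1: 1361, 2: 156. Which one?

2

Candidate 1: 1361^17 mod 1517 = 162
Candidate 2: 156^17 mod 1517 = 1355
  → matches H = 1355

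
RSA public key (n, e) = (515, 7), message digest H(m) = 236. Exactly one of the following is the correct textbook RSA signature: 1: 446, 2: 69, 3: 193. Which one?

Candidate 1: Squares mod 515: 446^1≡446, 446^2≡126, 446^4≡426; 7 = 4 + 2 + 1, so 446^7 ≡ 426·126·446 ≡ 236 (mod 515)
  → matches H(m) = 236
Candidate 2: Squares mod 515: 69^1≡69, 69^2≡126, 69^4≡426; 7 = 4 + 2 + 1, so 69^7 ≡ 426·126·69 ≡ 279 (mod 515)
Candidate 3: Squares mod 515: 193^1≡193, 193^2≡169, 193^4≡236; 7 = 4 + 2 + 1, so 193^7 ≡ 236·169·193 ≡ 422 (mod 515)

1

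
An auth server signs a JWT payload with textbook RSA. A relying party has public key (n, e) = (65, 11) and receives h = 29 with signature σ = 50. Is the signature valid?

σ^2 ≡ 50^2 = 2500 ≡ 30
σ^4 ≡ 30^2 = 900 ≡ 55
σ^8 ≡ 55^2 = 3025 ≡ 35
11 = 8 + 2 + 1, so σ^11 ≡ 35·30·50 ≡ 45 (mod 65)
The recovered value 45 does not match the digest 29.

invalid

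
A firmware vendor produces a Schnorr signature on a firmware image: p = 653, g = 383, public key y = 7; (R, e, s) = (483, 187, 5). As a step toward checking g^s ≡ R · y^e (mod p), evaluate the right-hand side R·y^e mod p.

17

7^2 = 49
7^4 ≡ 49^2 = 2401 ≡ 442
7^8 ≡ 442^2 = 195364 ≡ 117
7^16 ≡ 117^2 = 13689 ≡ 629
7^32 ≡ 629^2 = 395641 ≡ 576
7^64 ≡ 576^2 = 331776 ≡ 52
7^128 ≡ 52^2 = 2704 ≡ 92
187 = 128 + 32 + 16 + 8 + 2 + 1, so 7^187 ≡ 92·576·629·117·49·7 ≡ 457 (mod 653)
R · y^e ≡ 483·457 = 220731 ≡ 17 (mod 653)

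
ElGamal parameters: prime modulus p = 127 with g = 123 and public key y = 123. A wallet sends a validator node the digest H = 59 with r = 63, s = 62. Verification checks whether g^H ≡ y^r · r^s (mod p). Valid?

no

Left side g^H mod p:
Squares mod 127: 123^1≡123, 123^2≡16, 123^4≡2, 123^8≡4, 123^16≡16, 123^32≡2
59 = 32 + 16 + 8 + 2 + 1, so 123^59 ≡ 2·16·4·16·123 ≡ 63 (mod 127)
Right side y^r · r^s mod p:
Squares mod 127: 123^1≡123, 123^2≡16, 123^4≡2, 123^8≡4, 123^16≡16, 123^32≡2
63 = 32 + 16 + 8 + 4 + 2 + 1, so 123^63 ≡ 2·16·4·2·16·123 ≡ 126 (mod 127)
Squares mod 127: 63^1≡63, 63^2≡32, 63^4≡8, 63^8≡64, 63^16≡32, 63^32≡8
62 = 32 + 16 + 8 + 4 + 2, so 63^62 ≡ 8·32·64·8·32 ≡ 2 (mod 127)
126·2 = 252 ≡ 125 (mod 127)
63 ≠ 125, so verification fails.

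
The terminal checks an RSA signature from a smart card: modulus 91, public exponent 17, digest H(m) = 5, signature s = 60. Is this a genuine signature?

s^2 ≡ 60^2 = 3600 ≡ 51
s^4 ≡ 51^2 = 2601 ≡ 53
s^8 ≡ 53^2 = 2809 ≡ 79
s^16 ≡ 79^2 = 6241 ≡ 53
17 = 16 + 1, so s^17 ≡ 53·60 ≡ 86 (mod 91)
86 ≠ 5, so verification fails.

forged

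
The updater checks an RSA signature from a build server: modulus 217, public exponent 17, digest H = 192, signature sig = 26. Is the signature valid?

valid

sig^2 ≡ 26^2 = 676 ≡ 25
sig^4 ≡ 25^2 = 625 ≡ 191
sig^8 ≡ 191^2 = 36481 ≡ 25
sig^16 ≡ 25^2 = 625 ≡ 191
17 = 16 + 1, so sig^17 ≡ 191·26 ≡ 192 (mod 217)
Since 192 equals the digest 192, verification succeeds.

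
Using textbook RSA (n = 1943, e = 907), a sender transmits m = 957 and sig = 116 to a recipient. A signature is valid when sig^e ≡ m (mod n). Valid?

sig^2 ≡ 116^2 = 13456 ≡ 1798
sig^4 ≡ 1798^2 = 3232804 ≡ 1595
sig^8 ≡ 1595^2 = 2544025 ≡ 638
sig^16 ≡ 638^2 = 407044 ≡ 957
sig^32 ≡ 957^2 = 915849 ≡ 696
sig^64 ≡ 696^2 = 484416 ≡ 609
sig^128 ≡ 609^2 = 370881 ≡ 1711
sig^256 ≡ 1711^2 = 2927521 ≡ 1363
sig^512 ≡ 1363^2 = 1857769 ≡ 261
907 = 512 + 256 + 128 + 8 + 2 + 1, so sig^907 ≡ 261·1363·1711·638·1798·116 ≡ 957 (mod 1943)
957 = m, so the signature checks out.

yes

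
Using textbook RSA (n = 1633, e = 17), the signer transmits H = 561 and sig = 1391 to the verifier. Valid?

no

sig^2 ≡ 1391^2 = 1934881 ≡ 1409
sig^4 ≡ 1409^2 = 1985281 ≡ 1186
sig^8 ≡ 1186^2 = 1406596 ≡ 583
sig^16 ≡ 583^2 = 339889 ≡ 225
17 = 16 + 1, so sig^17 ≡ 225·1391 ≡ 1072 (mod 1633)
The recovered value 1072 does not match the digest 561.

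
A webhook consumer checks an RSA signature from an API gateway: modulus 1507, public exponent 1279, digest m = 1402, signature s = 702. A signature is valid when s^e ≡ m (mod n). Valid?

yes

s^1279 mod 1507 = 1402
s^1279 mod 1507 = 1402 matches m.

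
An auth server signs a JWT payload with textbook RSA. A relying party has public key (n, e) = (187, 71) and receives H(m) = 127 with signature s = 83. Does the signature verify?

verifies

Squares mod 187: s^1≡83, s^2≡157, s^4≡152, s^8≡103, s^16≡137, s^32≡69, s^64≡86
71 = 64 + 4 + 2 + 1, so s^71 ≡ 86·152·157·83 ≡ 127 (mod 187)
127 = H(m), so the signature checks out.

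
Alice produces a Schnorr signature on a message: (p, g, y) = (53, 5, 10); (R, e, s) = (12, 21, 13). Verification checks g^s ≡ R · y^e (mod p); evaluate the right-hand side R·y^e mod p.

23

Squares mod 53: 10^1≡10, 10^2≡47, 10^4≡36, 10^8≡24, 10^16≡46
21 = 16 + 4 + 1, so 10^21 ≡ 46·36·10 ≡ 24 (mod 53)
R · y^e ≡ 12·24 = 288 ≡ 23 (mod 53)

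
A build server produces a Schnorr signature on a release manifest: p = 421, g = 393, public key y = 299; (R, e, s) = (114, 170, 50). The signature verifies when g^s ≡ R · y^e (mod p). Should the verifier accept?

reject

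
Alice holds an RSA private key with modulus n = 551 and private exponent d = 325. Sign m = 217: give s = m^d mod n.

Squares mod 551: m^1≡217, m^2≡254, m^4≡49, m^8≡197, m^16≡239, m^32≡368, m^64≡429, m^128≡7, m^256≡49
325 = 256 + 64 + 4 + 1, so m^325 ≡ 49·429·49·217 ≡ 388 (mod 551)

388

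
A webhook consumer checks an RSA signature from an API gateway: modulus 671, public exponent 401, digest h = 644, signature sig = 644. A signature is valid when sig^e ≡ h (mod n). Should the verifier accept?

accept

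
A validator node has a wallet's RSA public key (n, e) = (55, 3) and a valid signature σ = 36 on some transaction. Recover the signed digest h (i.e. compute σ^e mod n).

σ^3 mod 55 = 16

16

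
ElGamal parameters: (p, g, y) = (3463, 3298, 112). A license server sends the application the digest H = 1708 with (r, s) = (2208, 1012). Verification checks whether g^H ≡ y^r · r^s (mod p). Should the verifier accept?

accept

Left side g^H mod p:
3298^2 = 10876804 ≡ 2984
3298^4 ≡ 2984^2 = 8904256 ≡ 883
3298^8 ≡ 883^2 = 779689 ≡ 514
3298^16 ≡ 514^2 = 264196 ≡ 1008
3298^32 ≡ 1008^2 = 1016064 ≡ 1405
3298^64 ≡ 1405^2 = 1974025 ≡ 115
3298^128 ≡ 115^2 = 13225 ≡ 2836
3298^256 ≡ 2836^2 = 8042896 ≡ 1810
3298^512 ≡ 1810^2 = 3276100 ≡ 102
3298^1024 ≡ 102^2 = 10404 ≡ 15
1708 = 1024 + 512 + 128 + 32 + 8 + 4, so 3298^1708 ≡ 15·102·2836·1405·514·883 ≡ 334 (mod 3463)
Right side y^r · r^s mod p:
112^2 = 12544 ≡ 2155
112^4 ≡ 2155^2 = 4644025 ≡ 142
112^8 ≡ 142^2 = 20164 ≡ 2849
112^16 ≡ 2849^2 = 8116801 ≡ 2992
112^32 ≡ 2992^2 = 8952064 ≡ 209
112^64 ≡ 209^2 = 43681 ≡ 2125
112^128 ≡ 2125^2 = 4515625 ≡ 3336
112^256 ≡ 3336^2 = 11128896 ≡ 2277
112^512 ≡ 2277^2 = 5184729 ≡ 618
112^1024 ≡ 618^2 = 381924 ≡ 994
112^2048 ≡ 994^2 = 988036 ≡ 1081
2208 = 2048 + 128 + 32, so 112^2208 ≡ 1081·3336·209 ≡ 1435 (mod 3463)
2208^2 = 4875264 ≡ 2823
2208^4 ≡ 2823^2 = 7969329 ≡ 966
2208^8 ≡ 966^2 = 933156 ≡ 1609
2208^16 ≡ 1609^2 = 2588881 ≡ 2020
2208^32 ≡ 2020^2 = 4080400 ≡ 986
2208^64 ≡ 986^2 = 972196 ≡ 2556
2208^128 ≡ 2556^2 = 6533136 ≡ 1918
2208^256 ≡ 1918^2 = 3678724 ≡ 1018
2208^512 ≡ 1018^2 = 1036324 ≡ 887
1012 = 512 + 256 + 128 + 64 + 32 + 16 + 4, so 2208^1012 ≡ 887·1018·1918·2556·986·2020·966 ≡ 3275 (mod 3463)
1435·3275 = 4699625 ≡ 334 (mod 3463)
334 ≡ 334 (mod 3463), so the signature is genuine.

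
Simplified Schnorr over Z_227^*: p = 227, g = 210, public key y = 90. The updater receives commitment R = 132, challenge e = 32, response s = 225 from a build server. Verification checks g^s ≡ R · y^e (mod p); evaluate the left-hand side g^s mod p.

40

210^2 = 44100 ≡ 62
210^4 ≡ 62^2 = 3844 ≡ 212
210^8 ≡ 212^2 = 44944 ≡ 225
210^16 ≡ 225^2 = 50625 ≡ 4
210^32 ≡ 4^2 = 16
210^64 ≡ 16^2 = 256 ≡ 29
210^128 ≡ 29^2 = 841 ≡ 160
225 = 128 + 64 + 32 + 1, so 210^225 ≡ 160·29·16·210 ≡ 40 (mod 227)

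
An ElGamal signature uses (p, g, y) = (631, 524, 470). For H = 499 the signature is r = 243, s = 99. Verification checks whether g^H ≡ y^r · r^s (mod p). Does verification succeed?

Left side g^H mod p:
524^2 = 274576 ≡ 91
524^4 ≡ 91^2 = 8281 ≡ 78
524^8 ≡ 78^2 = 6084 ≡ 405
524^16 ≡ 405^2 = 164025 ≡ 596
524^32 ≡ 596^2 = 355216 ≡ 594
524^64 ≡ 594^2 = 352836 ≡ 107
524^128 ≡ 107^2 = 11449 ≡ 91
524^256 ≡ 91^2 = 8281 ≡ 78
499 = 256 + 128 + 64 + 32 + 16 + 2 + 1, so 524^499 ≡ 78·91·107·594·596·91·524 ≡ 353 (mod 631)
Right side y^r · r^s mod p:
470^2 = 220900 ≡ 50
470^4 ≡ 50^2 = 2500 ≡ 607
470^8 ≡ 607^2 = 368449 ≡ 576
470^16 ≡ 576^2 = 331776 ≡ 501
470^32 ≡ 501^2 = 251001 ≡ 494
470^64 ≡ 494^2 = 244036 ≡ 470
470^128 ≡ 470^2 = 220900 ≡ 50
243 = 128 + 64 + 32 + 16 + 2 + 1, so 470^243 ≡ 50·470·494·501·50·470 ≡ 601 (mod 631)
243^2 = 59049 ≡ 366
243^4 ≡ 366^2 = 133956 ≡ 184
243^8 ≡ 184^2 = 33856 ≡ 413
243^16 ≡ 413^2 = 170569 ≡ 199
243^32 ≡ 199^2 = 39601 ≡ 479
243^64 ≡ 479^2 = 229441 ≡ 388
99 = 64 + 32 + 2 + 1, so 243^99 ≡ 388·479·366·243 ≡ 204 (mod 631)
601·204 = 122604 ≡ 190 (mod 631)
353 ≠ 190, so verification fails.

fails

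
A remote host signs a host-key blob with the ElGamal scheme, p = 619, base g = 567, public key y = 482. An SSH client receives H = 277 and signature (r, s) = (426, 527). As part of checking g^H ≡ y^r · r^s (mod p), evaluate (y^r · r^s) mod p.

482^2 = 232324 ≡ 199
482^4 ≡ 199^2 = 39601 ≡ 604
482^8 ≡ 604^2 = 364816 ≡ 225
482^16 ≡ 225^2 = 50625 ≡ 486
482^32 ≡ 486^2 = 236196 ≡ 357
482^64 ≡ 357^2 = 127449 ≡ 554
482^128 ≡ 554^2 = 306916 ≡ 511
482^256 ≡ 511^2 = 261121 ≡ 522
426 = 256 + 128 + 32 + 8 + 2, so 482^426 ≡ 522·511·357·225·199 ≡ 575 (mod 619)
426^2 = 181476 ≡ 109
426^4 ≡ 109^2 = 11881 ≡ 120
426^8 ≡ 120^2 = 14400 ≡ 163
426^16 ≡ 163^2 = 26569 ≡ 571
426^32 ≡ 571^2 = 326041 ≡ 447
426^64 ≡ 447^2 = 199809 ≡ 491
426^128 ≡ 491^2 = 241081 ≡ 290
426^256 ≡ 290^2 = 84100 ≡ 535
426^512 ≡ 535^2 = 286225 ≡ 247
527 = 512 + 8 + 4 + 2 + 1, so 426^527 ≡ 247·163·120·109·426 ≡ 225 (mod 619)
y^r · r^s ≡ 575·225 = 129375 ≡ 4 (mod 619)

4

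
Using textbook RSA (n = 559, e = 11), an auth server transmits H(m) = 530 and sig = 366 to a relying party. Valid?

no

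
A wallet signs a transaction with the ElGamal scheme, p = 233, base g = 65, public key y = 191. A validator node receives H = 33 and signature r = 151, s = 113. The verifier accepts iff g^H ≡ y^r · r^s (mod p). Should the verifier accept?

reject

Left side g^H mod p:
65^2 = 4225 ≡ 31
65^4 ≡ 31^2 = 961 ≡ 29
65^8 ≡ 29^2 = 841 ≡ 142
65^16 ≡ 142^2 = 20164 ≡ 126
65^32 ≡ 126^2 = 15876 ≡ 32
33 = 32 + 1, so 65^33 ≡ 32·65 ≡ 216 (mod 233)
Right side y^r · r^s mod p:
191^2 = 36481 ≡ 133
191^4 ≡ 133^2 = 17689 ≡ 214
191^8 ≡ 214^2 = 45796 ≡ 128
191^16 ≡ 128^2 = 16384 ≡ 74
191^32 ≡ 74^2 = 5476 ≡ 117
191^64 ≡ 117^2 = 13689 ≡ 175
191^128 ≡ 175^2 = 30625 ≡ 102
151 = 128 + 16 + 4 + 2 + 1, so 191^151 ≡ 102·74·214·133·191 ≡ 230 (mod 233)
151^2 = 22801 ≡ 200
151^4 ≡ 200^2 = 40000 ≡ 157
151^8 ≡ 157^2 = 24649 ≡ 184
151^16 ≡ 184^2 = 33856 ≡ 71
151^32 ≡ 71^2 = 5041 ≡ 148
151^64 ≡ 148^2 = 21904 ≡ 2
113 = 64 + 32 + 16 + 1, so 151^113 ≡ 2·148·71·151 ≡ 189 (mod 233)
230·189 = 43470 ≡ 132 (mod 233)
216 ≠ 132, so verification fails.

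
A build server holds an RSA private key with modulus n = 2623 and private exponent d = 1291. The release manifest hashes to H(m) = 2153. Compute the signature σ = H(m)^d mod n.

Squares mod 2623: (H(m))^1≡2153, (H(m))^2≡568, (H(m))^4≡2618, (H(m))^8≡25, (H(m))^16≡625, (H(m))^32≡2421, (H(m))^64≡1459, (H(m))^128≡1428, (H(m))^256≡1113, (H(m))^512≡713, (H(m))^1024≡2130
1291 = 1024 + 256 + 8 + 2 + 1, so (H(m))^1291 ≡ 2130·1113·25·568·2153 ≡ 592 (mod 2623)

592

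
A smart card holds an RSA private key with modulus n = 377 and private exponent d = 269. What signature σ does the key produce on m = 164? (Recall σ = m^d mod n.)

333

m^2 ≡ 164^2 = 26896 ≡ 129
m^4 ≡ 129^2 = 16641 ≡ 53
m^8 ≡ 53^2 = 2809 ≡ 170
m^16 ≡ 170^2 = 28900 ≡ 248
m^32 ≡ 248^2 = 61504 ≡ 53
m^64 ≡ 53^2 = 2809 ≡ 170
m^128 ≡ 170^2 = 28900 ≡ 248
m^256 ≡ 248^2 = 61504 ≡ 53
269 = 256 + 8 + 4 + 1, so m^269 ≡ 53·170·53·164 ≡ 333 (mod 377)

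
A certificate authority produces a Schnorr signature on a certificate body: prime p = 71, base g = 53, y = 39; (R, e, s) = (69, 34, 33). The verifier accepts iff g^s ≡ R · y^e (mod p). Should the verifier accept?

reject

g^s mod p:
Squares mod 71: 53^1≡53, 53^2≡40, 53^4≡38, 53^8≡24, 53^16≡8, 53^32≡64
33 = 32 + 1, so 53^33 ≡ 64·53 ≡ 55 (mod 71)
R · y^e mod p:
Squares mod 71: 39^1≡39, 39^2≡30, 39^4≡48, 39^8≡32, 39^16≡30, 39^32≡48
34 = 32 + 2, so 39^34 ≡ 48·30 ≡ 20 (mod 71)
69·20 = 1380 ≡ 31 (mod 71)
55 ≠ 31; the check fails.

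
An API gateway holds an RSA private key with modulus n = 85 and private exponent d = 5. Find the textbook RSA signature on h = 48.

Squares mod 85: h^1≡48, h^2≡9, h^4≡81
5 = 4 + 1, so h^5 ≡ 81·48 ≡ 63 (mod 85)

63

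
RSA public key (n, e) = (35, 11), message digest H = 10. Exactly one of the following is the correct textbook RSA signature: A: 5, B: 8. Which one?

Candidate A: 5^2 = 25; 5^4 ≡ 25^2 = 625 ≡ 30; 5^8 ≡ 30^2 = 900 ≡ 25; 11 = 8 + 2 + 1, so 5^11 ≡ 25·25·5 ≡ 10 (mod 35)
  → matches H = 10
Candidate B: 8^2 = 64 ≡ 29; 8^4 ≡ 29^2 = 841 ≡ 1; 8^8 ≡ 1^2 = 1; 11 = 8 + 2 + 1, so 8^11 ≡ 1·29·8 ≡ 22 (mod 35)

A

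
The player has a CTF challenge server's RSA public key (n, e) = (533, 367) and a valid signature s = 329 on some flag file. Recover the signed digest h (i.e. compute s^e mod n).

Squares mod 533: s^1≡329, s^2≡42, s^4≡165, s^8≡42, s^16≡165, s^32≡42, s^64≡165, s^128≡42, s^256≡165
367 = 256 + 64 + 32 + 8 + 4 + 2 + 1, so s^367 ≡ 165·165·42·42·165·42·329 ≡ 329 (mod 533)

329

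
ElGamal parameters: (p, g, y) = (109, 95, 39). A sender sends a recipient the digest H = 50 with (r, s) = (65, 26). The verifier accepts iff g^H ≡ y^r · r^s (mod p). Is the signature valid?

invalid

Left side g^H mod p:
Squares mod 109: 95^1≡95, 95^2≡87, 95^4≡48, 95^8≡15, 95^16≡7, 95^32≡49
50 = 32 + 16 + 2, so 95^50 ≡ 49·7·87 ≡ 84 (mod 109)
Right side y^r · r^s mod p:
Squares mod 109: 39^1≡39, 39^2≡104, 39^4≡25, 39^8≡80, 39^16≡78, 39^32≡89, 39^64≡73
65 = 64 + 1, so 39^65 ≡ 73·39 ≡ 13 (mod 109)
Squares mod 109: 65^1≡65, 65^2≡83, 65^4≡22, 65^8≡48, 65^16≡15
26 = 16 + 8 + 2, so 65^26 ≡ 15·48·83 ≡ 28 (mod 109)
13·28 = 364 ≡ 37 (mod 109)
84 ≠ 37, so verification fails.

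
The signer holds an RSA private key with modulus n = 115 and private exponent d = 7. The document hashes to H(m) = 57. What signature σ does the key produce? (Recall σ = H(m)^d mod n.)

53

(H(m))^2 ≡ 57^2 = 3249 ≡ 29
(H(m))^4 ≡ 29^2 = 841 ≡ 36
7 = 4 + 2 + 1, so (H(m))^7 ≡ 36·29·57 ≡ 53 (mod 115)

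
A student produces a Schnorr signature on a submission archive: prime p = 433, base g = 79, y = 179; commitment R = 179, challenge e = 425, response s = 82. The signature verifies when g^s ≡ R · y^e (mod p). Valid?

no

g^s mod p:
79^2 = 6241 ≡ 179
79^4 ≡ 179^2 = 32041 ≡ 432
79^8 ≡ 432^2 = 186624 ≡ 1
79^16 ≡ 1^2 = 1
79^32 ≡ 1^2 = 1
79^64 ≡ 1^2 = 1
82 = 64 + 16 + 2, so 79^82 ≡ 1·1·179 ≡ 179 (mod 433)
R · y^e mod p:
179^2 = 32041 ≡ 432
179^4 ≡ 432^2 = 186624 ≡ 1
179^8 ≡ 1^2 = 1
179^16 ≡ 1^2 = 1
179^32 ≡ 1^2 = 1
179^64 ≡ 1^2 = 1
179^128 ≡ 1^2 = 1
179^256 ≡ 1^2 = 1
425 = 256 + 128 + 32 + 8 + 1, so 179^425 ≡ 1·1·1·1·179 ≡ 179 (mod 433)
179·179 = 32041 ≡ 432 (mod 433)
179 ≠ 432; the check fails.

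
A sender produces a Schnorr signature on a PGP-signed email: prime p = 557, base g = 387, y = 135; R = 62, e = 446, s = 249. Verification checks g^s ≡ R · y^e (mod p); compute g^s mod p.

Squares mod 557: 387^1≡387, 387^2≡493, 387^4≡197, 387^8≡376, 387^16≡455, 387^32≡378, 387^64≡292, 387^128≡43
249 = 128 + 64 + 32 + 16 + 8 + 1, so 387^249 ≡ 43·292·378·455·376·387 ≡ 518 (mod 557)

518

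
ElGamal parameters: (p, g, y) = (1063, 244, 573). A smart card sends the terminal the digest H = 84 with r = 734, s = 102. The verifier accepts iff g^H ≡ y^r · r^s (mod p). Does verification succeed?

passes

Left side g^H mod p:
244^2 = 59536 ≡ 8
244^4 ≡ 8^2 = 64
244^8 ≡ 64^2 = 4096 ≡ 907
244^16 ≡ 907^2 = 822649 ≡ 950
244^32 ≡ 950^2 = 902500 ≡ 13
244^64 ≡ 13^2 = 169
84 = 64 + 16 + 4, so 244^84 ≡ 169·950·64 ≡ 242 (mod 1063)
Right side y^r · r^s mod p:
573^2 = 328329 ≡ 925
573^4 ≡ 925^2 = 855625 ≡ 973
573^8 ≡ 973^2 = 946729 ≡ 659
573^16 ≡ 659^2 = 434281 ≡ 577
573^32 ≡ 577^2 = 332929 ≡ 210
573^64 ≡ 210^2 = 44100 ≡ 517
573^128 ≡ 517^2 = 267289 ≡ 476
573^256 ≡ 476^2 = 226576 ≡ 157
573^512 ≡ 157^2 = 24649 ≡ 200
734 = 512 + 128 + 64 + 16 + 8 + 4 + 2, so 573^734 ≡ 200·476·517·577·659·973·925 ≡ 398 (mod 1063)
734^2 = 538756 ≡ 878
734^4 ≡ 878^2 = 770884 ≡ 209
734^8 ≡ 209^2 = 43681 ≡ 98
734^16 ≡ 98^2 = 9604 ≡ 37
734^32 ≡ 37^2 = 1369 ≡ 306
734^64 ≡ 306^2 = 93636 ≡ 92
102 = 64 + 32 + 4 + 2, so 734^102 ≡ 92·306·209·878 ≡ 38 (mod 1063)
398·38 = 15124 ≡ 242 (mod 1063)
242 ≡ 242 (mod 1063), so the signature is genuine.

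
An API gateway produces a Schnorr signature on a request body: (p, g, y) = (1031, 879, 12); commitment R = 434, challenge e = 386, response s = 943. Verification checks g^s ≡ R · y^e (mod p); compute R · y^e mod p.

12^2 = 144
12^4 ≡ 144^2 = 20736 ≡ 116
12^8 ≡ 116^2 = 13456 ≡ 53
12^16 ≡ 53^2 = 2809 ≡ 747
12^32 ≡ 747^2 = 558009 ≡ 238
12^64 ≡ 238^2 = 56644 ≡ 970
12^128 ≡ 970^2 = 940900 ≡ 628
12^256 ≡ 628^2 = 394384 ≡ 542
386 = 256 + 128 + 2, so 12^386 ≡ 542·628·144 ≡ 404 (mod 1031)
R · y^e ≡ 434·404 = 175336 ≡ 66 (mod 1031)

66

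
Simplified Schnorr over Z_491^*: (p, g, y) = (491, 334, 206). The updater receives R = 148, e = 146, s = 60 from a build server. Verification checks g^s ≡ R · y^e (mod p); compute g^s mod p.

334^2 = 111556 ≡ 99
334^4 ≡ 99^2 = 9801 ≡ 472
334^8 ≡ 472^2 = 222784 ≡ 361
334^16 ≡ 361^2 = 130321 ≡ 206
334^32 ≡ 206^2 = 42436 ≡ 210
60 = 32 + 16 + 8 + 4, so 334^60 ≡ 210·206·361·472 ≡ 289 (mod 491)

289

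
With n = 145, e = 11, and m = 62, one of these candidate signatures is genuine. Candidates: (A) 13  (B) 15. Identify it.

A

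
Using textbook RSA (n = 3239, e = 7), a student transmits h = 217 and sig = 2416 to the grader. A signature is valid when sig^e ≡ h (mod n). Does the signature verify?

sig^2 ≡ 2416^2 = 5837056 ≡ 378
sig^4 ≡ 378^2 = 142884 ≡ 368
7 = 4 + 2 + 1, so sig^7 ≡ 368·378·2416 ≡ 3102 (mod 3239)
3102 ≠ 217, so verification fails.

does not verify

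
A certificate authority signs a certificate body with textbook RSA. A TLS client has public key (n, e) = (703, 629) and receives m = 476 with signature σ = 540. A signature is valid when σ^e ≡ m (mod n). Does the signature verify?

does not verify

Squares mod 703: σ^1≡540, σ^2≡558, σ^4≡638, σ^8≡7, σ^16≡49, σ^32≡292, σ^64≡201, σ^128≡330, σ^256≡638, σ^512≡7
629 = 512 + 64 + 32 + 16 + 4 + 1, so σ^629 ≡ 7·201·292·49·638·540 ≡ 449 (mod 703)
The recovered value 449 does not match the digest 476.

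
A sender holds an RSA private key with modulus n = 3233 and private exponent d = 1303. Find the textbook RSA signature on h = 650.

1790

h^1303 mod 3233 = 1790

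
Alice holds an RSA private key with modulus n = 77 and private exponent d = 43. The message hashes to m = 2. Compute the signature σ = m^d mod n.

m^2 ≡ 2^2 = 4
m^4 ≡ 4^2 = 16
m^8 ≡ 16^2 = 256 ≡ 25
m^16 ≡ 25^2 = 625 ≡ 9
m^32 ≡ 9^2 = 81 ≡ 4
43 = 32 + 8 + 2 + 1, so m^43 ≡ 4·25·4·2 ≡ 30 (mod 77)

30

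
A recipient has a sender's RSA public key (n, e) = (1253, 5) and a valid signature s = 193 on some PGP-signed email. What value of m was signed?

s^2 ≡ 193^2 = 37249 ≡ 912
s^4 ≡ 912^2 = 831744 ≡ 1005
5 = 4 + 1, so s^5 ≡ 1005·193 ≡ 1003 (mod 1253)

1003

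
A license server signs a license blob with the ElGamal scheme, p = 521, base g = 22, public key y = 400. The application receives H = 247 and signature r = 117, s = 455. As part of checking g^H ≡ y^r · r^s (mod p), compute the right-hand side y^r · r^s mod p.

Squares mod 521: 400^1≡400, 400^2≡53, 400^4≡204, 400^8≡457, 400^16≡449, 400^32≡495, 400^64≡155
117 = 64 + 32 + 16 + 4 + 1, so 400^117 ≡ 155·495·449·204·400 ≡ 516 (mod 521)
Squares mod 521: 117^1≡117, 117^2≡143, 117^4≡130, 117^8≡228, 117^16≡405, 117^32≡431, 117^64≡285, 117^128≡470, 117^256≡517
455 = 256 + 128 + 64 + 4 + 2 + 1, so 117^455 ≡ 517·470·285·130·143·117 ≡ 1 (mod 521)
y^r · r^s ≡ 516·1 = 516 ≡ 516 (mod 521)

516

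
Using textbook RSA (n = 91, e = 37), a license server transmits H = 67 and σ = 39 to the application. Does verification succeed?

σ^37 mod 91 = 39
σ^37 mod 91 = 39, but H = 67.

fails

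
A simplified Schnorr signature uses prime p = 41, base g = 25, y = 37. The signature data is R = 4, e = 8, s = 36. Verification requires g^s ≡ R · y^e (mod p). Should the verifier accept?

g^s mod p:
Squares mod 41: 25^1≡25, 25^2≡10, 25^4≡18, 25^8≡37, 25^16≡16, 25^32≡10
36 = 32 + 4, so 25^36 ≡ 10·18 ≡ 16 (mod 41)
R · y^e mod p:
Squares mod 41: 37^1≡37, 37^2≡16, 37^4≡10, 37^8≡18
37^8 ≡ 18 (mod 41)
4·18 = 72 ≡ 31 (mod 41)
16 ≠ 31; the check fails.

reject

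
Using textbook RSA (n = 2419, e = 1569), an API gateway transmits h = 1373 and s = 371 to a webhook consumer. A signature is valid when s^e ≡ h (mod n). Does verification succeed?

s^1569 mod 2419 = 1373
s^1569 mod 2419 = 1373 matches h.

passes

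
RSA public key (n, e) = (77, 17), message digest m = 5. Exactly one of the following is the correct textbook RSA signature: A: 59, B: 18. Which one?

A

Candidate A: Squares mod 77: 59^1≡59, 59^2≡16, 59^4≡25, 59^8≡9, 59^16≡4; 17 = 16 + 1, so 59^17 ≡ 4·59 ≡ 5 (mod 77)
  → matches m = 5
Candidate B: Squares mod 77: 18^1≡18, 18^2≡16, 18^4≡25, 18^8≡9, 18^16≡4; 17 = 16 + 1, so 18^17 ≡ 4·18 ≡ 72 (mod 77)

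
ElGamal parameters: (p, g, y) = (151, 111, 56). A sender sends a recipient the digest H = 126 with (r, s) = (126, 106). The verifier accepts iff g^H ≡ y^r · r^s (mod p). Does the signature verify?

does not verify

Left side g^H mod p:
111^2 = 12321 ≡ 90
111^4 ≡ 90^2 = 8100 ≡ 97
111^8 ≡ 97^2 = 9409 ≡ 47
111^16 ≡ 47^2 = 2209 ≡ 95
111^32 ≡ 95^2 = 9025 ≡ 116
111^64 ≡ 116^2 = 13456 ≡ 17
126 = 64 + 32 + 16 + 8 + 4 + 2, so 111^126 ≡ 17·116·95·47·97·90 ≡ 72 (mod 151)
Right side y^r · r^s mod p:
56^2 = 3136 ≡ 116
56^4 ≡ 116^2 = 13456 ≡ 17
56^8 ≡ 17^2 = 289 ≡ 138
56^16 ≡ 138^2 = 19044 ≡ 18
56^32 ≡ 18^2 = 324 ≡ 22
56^64 ≡ 22^2 = 484 ≡ 31
126 = 64 + 32 + 16 + 8 + 4 + 2, so 56^126 ≡ 31·22·18·138·17·116 ≡ 20 (mod 151)
126^2 = 15876 ≡ 21
126^4 ≡ 21^2 = 441 ≡ 139
126^8 ≡ 139^2 = 19321 ≡ 144
126^16 ≡ 144^2 = 20736 ≡ 49
126^32 ≡ 49^2 = 2401 ≡ 136
126^64 ≡ 136^2 = 18496 ≡ 74
106 = 64 + 32 + 8 + 2, so 126^106 ≡ 74·136·144·21 ≡ 90 (mod 151)
20·90 = 1800 ≡ 139 (mod 151)
72 ≠ 139, so verification fails.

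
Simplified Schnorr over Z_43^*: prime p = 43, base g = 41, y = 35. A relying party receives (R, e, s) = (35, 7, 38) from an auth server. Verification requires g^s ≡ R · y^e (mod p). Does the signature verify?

verifies

g^s mod p:
41^2 = 1681 ≡ 4
41^4 ≡ 4^2 = 16
41^8 ≡ 16^2 = 256 ≡ 41
41^16 ≡ 41^2 = 1681 ≡ 4
41^32 ≡ 4^2 = 16
38 = 32 + 4 + 2, so 41^38 ≡ 16·16·4 ≡ 35 (mod 43)
R · y^e mod p:
35^2 = 1225 ≡ 21
35^4 ≡ 21^2 = 441 ≡ 11
7 = 4 + 2 + 1, so 35^7 ≡ 11·21·35 ≡ 1 (mod 43)
35·1 = 35 ≡ 35 (mod 43)
35 ≡ 35 (mod 43); signature holds.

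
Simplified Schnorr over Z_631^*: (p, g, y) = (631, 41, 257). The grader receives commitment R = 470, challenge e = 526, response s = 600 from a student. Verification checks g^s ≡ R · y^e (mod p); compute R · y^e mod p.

257^2 = 66049 ≡ 425
257^4 ≡ 425^2 = 180625 ≡ 159
257^8 ≡ 159^2 = 25281 ≡ 41
257^16 ≡ 41^2 = 1681 ≡ 419
257^32 ≡ 419^2 = 175561 ≡ 143
257^64 ≡ 143^2 = 20449 ≡ 257
257^128 ≡ 257^2 = 66049 ≡ 425
257^256 ≡ 425^2 = 180625 ≡ 159
257^512 ≡ 159^2 = 25281 ≡ 41
526 = 512 + 8 + 4 + 2, so 257^526 ≡ 41·41·159·425 ≡ 324 (mod 631)
R · y^e ≡ 470·324 = 152280 ≡ 209 (mod 631)

209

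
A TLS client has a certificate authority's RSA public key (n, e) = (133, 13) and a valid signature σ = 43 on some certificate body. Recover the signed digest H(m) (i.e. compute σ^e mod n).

36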